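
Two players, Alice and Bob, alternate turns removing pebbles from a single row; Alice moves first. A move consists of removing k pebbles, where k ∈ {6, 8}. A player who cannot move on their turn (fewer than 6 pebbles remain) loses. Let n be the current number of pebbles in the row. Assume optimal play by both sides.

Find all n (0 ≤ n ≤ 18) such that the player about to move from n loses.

Label each position W (a win for the player to move) or L (a loss). A position with no legal move is L; any other position is W exactly when some move reaches an L, and L when every move reaches a W.
n=0: no move → L
n=1: no move → L
n=2: no move → L
n=3: no move → L
n=4: no move → L
n=5: no move → L
n=6: W (go to 0, an L position)
n=7: W (go to 1, an L position)
n=8: W (go to 2, an L position)
n=9: W (go to 3, an L position)
n=10: W (go to 4, an L position)
n=11: W (go to 5, an L position)
n=12: W (go to 4, an L position)
n=13: W (go to 5, an L position)
n=14: L (options 8(W), 6(W) are all W)
n=15: L (options 9(W), 7(W) are all W)
n=16: L (options 10(W), 8(W) are all W)
n=17: L (options 11(W), 9(W) are all W)
n=18: L (options 12(W), 10(W) are all W)
The losing starting values of n are exactly the entries labelled L in this table (11 of them).

0, 1, 2, 3, 4, 5, 14, 15, 16, 17, 18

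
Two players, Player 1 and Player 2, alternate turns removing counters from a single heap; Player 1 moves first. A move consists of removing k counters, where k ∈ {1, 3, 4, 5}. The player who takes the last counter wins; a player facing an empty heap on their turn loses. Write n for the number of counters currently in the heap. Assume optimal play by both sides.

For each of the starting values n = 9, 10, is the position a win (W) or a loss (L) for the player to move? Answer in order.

Compute win/loss labels from the base case upward. A position with no move is L. Any other position is W if it can reach an L in one move, else L.
n=0: no move → L
n=1: →0(L), so W
n=2: →1(W) only, which is W, so L
n=3: →2(L), so W
n=4: →0(L), so W
n=5: →2(L), so W
n=6: →2(L), so W
n=7: →2(L), so W
n=8: →7(W), 5(W), 4(W), 3(W) — all W, so L
n=9: →8(L), so W
n=10: →9(W), 7(W), 6(W), 5(W) — all W, so L

9: W, 10: L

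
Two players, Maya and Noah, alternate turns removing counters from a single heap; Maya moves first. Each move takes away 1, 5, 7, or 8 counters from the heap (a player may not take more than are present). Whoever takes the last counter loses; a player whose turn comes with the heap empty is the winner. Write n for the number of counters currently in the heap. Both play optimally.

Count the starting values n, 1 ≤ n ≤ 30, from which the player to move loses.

8

Use the standard recursion: the mover wins at a terminal position; elsewhere, the mover wins exactly when some move hands the opponent an L position.
n=0: no move; the opponent has just taken the last counter and therefore loses → W
n=1: →0(W) only, which is W, so L
n=2: →1(L), so W
n=3: →2(W) only, which is W, so L
n=4: →3(L), so W
n=5: →4(W), 0(W) — all W, so L
n=6: →5(L), so W
n=7: →6(W), 2(W), 0(W) — all W, so L
n=8: →7(L), so W
n=9: →1(L), so W
n=10: →5(L), so W
n=11: →3(L), so W
n=12: →7(L), so W
n=13: →5(L), so W
n=14: →7(L), so W
n=15: →7(L), so W
n=16: →15(W), 11(W), 9(W), 8(W) — all W, so L
n=17: →16(L), so W
n=18: →17(W), 13(W), 11(W), 10(W) — all W, so L
n=19: →18(L), so W
n=20: →19(W), 15(W), 13(W), 12(W) — all W, so L
n=21: →20(L), so W
n=22: →21(W), 17(W), 15(W), 14(W) — all W, so L
n=23: →22(L), so W
n=24: →16(L), so W
n=25: →20(L), so W
n=26: →18(L), so W
n=27: →22(L), so W
n=28: →20(L), so W
n=29: →22(L), so W
n=30: →22(L), so W
L entries with 1 ≤ n ≤ 30 (the range starts at n=1): n = 1, 3, 5, 7, 16, 18, 20, 22; that makes 8.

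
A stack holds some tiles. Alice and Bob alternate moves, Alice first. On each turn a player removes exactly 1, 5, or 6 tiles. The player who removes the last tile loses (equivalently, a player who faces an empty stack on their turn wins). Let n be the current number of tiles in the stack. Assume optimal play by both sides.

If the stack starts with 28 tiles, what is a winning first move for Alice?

Label each position W (a win for the player to move) or L (a loss). A position with no legal move is W; any other position is W exactly when some move reaches an L, and L when every move reaches a W.
n=0: no move; the opponent has just taken the last tile and therefore loses → W
n=1: only reaches 0(W), which is W → L
n=2: reaches L-position 1 → W
n=3: only reaches 2(W), which is W → L
n=4: reaches L-position 3 → W
n=5: only reaches 4(W), 0(W), all W → L
n=6: reaches L-position 5 → W
n=7: reaches L-position 1 → W
n=8: reaches L-position 3 → W
n=9: reaches L-position 3 → W
n=10: reaches L-position 5 → W
n=11: reaches L-position 5 → W
n=12: only reaches 11(W), 7(W), 6(W), all W → L
n=13: reaches L-position 12 → W
n=14: only reaches 13(W), 9(W), 8(W), all W → L
n=15: reaches L-position 14 → W
n=16: only reaches 15(W), 11(W), 10(W), all W → L
n=17: reaches L-position 16 → W
n=18: reaches L-position 12 → W
n=19: reaches L-position 14 → W
n=20: reaches L-position 14 → W
n=21: reaches L-position 16 → W
n=22: reaches L-position 16 → W
n=23: only reaches 22(W), 18(W), 17(W), all W → L
n=24: reaches L-position 23 → W
n=25: only reaches 24(W), 20(W), 19(W), all W → L
n=26: reaches L-position 25 → W
n=27: only reaches 26(W), 22(W), 21(W), all W → L
n=28: reaches L-position 27 → W
From 28, the L positions reachable in one move are: 27, 23. Any move reaching one of these is winning.

Remove 1, leaving 27.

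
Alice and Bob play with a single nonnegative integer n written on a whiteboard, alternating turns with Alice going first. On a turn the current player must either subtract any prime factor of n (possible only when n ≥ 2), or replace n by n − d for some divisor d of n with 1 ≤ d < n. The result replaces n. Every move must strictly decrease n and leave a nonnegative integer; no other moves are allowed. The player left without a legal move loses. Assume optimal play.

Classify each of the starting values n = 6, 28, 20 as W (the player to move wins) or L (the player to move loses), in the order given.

6: W, 28: W, 20: L

Build the W/L table. Terminal = L. A non-terminal position is W if it has a move to some L; otherwise it is L.
n=0: no move → L
n=1: no move → L
n=2: W (go to 0, an L position)
n=3: W (go to 0, an L position)
n=4: L (options 2(W), 3(W) are all W)
n=5: W (go to 0, an L position)
n=6: W (go to 4, an L position)
n=7: W (go to 0, an L position)
n=8: W (go to 4, an L position)
n=9: L (options 6(W), 8(W) are all W)
n=10: W (go to 9, an L position)
n=11: W (go to 0, an L position)
n=12: W (go to 9, an L position)
n=13: W (go to 0, an L position)
n=14: L (options 7(W), 12(W), 13(W) are all W)
n=15: W (go to 14, an L position)
n=16: W (go to 14, an L position)
n=17: W (go to 0, an L position)
n=18: W (go to 9, an L position)
n=19: W (go to 0, an L position)
n=20: L (options 10(W), 15(W), 16(W), 18(W), 19(W) are all W)
n=21: W (go to 14, an L position)
n=22: W (go to 20, an L position)
n=23: W (go to 0, an L position)
n=24: W (go to 20, an L position)
n=25: W (go to 20, an L position)
n=26: L (options 13(W), 24(W), 25(W) are all W)
n=27: W (go to 26, an L position)
n=28: W (go to 14, an L position)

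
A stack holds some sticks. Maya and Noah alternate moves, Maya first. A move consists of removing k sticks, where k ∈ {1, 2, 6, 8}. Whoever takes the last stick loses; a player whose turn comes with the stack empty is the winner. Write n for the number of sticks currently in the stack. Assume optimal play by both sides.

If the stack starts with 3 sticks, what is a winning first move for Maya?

Remove 2, leaving 1.

Positions with no move are W. A position that does have a move is losing for the player to move precisely when every available move leads to a winning position for the opponent. Fill in the labels:
n=0: no move; the opponent has just taken the last stick and therefore loses → W
n=1: L (sole option 0(W) is W)
n=2: W (go to 1, an L position)
n=3: W (go to 1, an L position)
From 3, the L positions reachable in one move are: 1.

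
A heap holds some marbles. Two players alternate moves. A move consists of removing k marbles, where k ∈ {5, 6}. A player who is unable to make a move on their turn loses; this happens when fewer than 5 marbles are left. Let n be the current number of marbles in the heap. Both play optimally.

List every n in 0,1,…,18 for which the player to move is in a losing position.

Positions with no move are L. A position that does have a move is losing for the player to move precisely when every available move leads to a winning position for the opponent. Fill in the labels:
n=0: no move → L
n=1: no move → L
n=2: no move → L
n=3: no move → L
n=4: no move → L
n=5: reaches L-position 0 → W
n=6: reaches L-position 1 → W
n=7: reaches L-position 2 → W
n=8: reaches L-position 3 → W
n=9: reaches L-position 4 → W
n=10: reaches L-position 4 → W
n=11: only reaches 6(W), 5(W), all W → L
n=12: only reaches 7(W), 6(W), all W → L
n=13: only reaches 8(W), 7(W), all W → L
n=14: only reaches 9(W), 8(W), all W → L
n=15: only reaches 10(W), 9(W), all W → L
n=16: reaches L-position 11 → W
n=17: reaches L-position 12 → W
n=18: reaches L-position 13 → W
Reading off the rows marked L gives the requested list; there are 10 such values of n.

0, 1, 2, 3, 4, 11, 12, 13, 14, 15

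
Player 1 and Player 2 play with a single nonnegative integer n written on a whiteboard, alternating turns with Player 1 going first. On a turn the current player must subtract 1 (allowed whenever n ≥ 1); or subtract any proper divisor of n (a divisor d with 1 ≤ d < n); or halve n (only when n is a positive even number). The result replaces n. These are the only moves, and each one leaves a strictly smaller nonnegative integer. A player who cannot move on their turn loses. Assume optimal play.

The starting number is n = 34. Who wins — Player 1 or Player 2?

Positions with no move are L. A position that does have a move is losing for the player to move precisely when every available move leads to a winning position for the opponent. Fill in the labels:
n=0: no move → L
n=1: W (go to 0, an L position)
n=2: L (sole option 1(W) is W)
n=3: W (go to 2, an L position)
n=4: W (go to 2, an L position)
n=5: L (sole option 4(W) is W)
n=6: W (go to 5, an L position)
n=7: L (sole option 6(W) is W)
n=8: W (go to 7, an L position)
n=9: L (options 6(W), 8(W) are all W)
n=10: W (go to 5, an L position)
n=11: L (sole option 10(W) is W)
n=12: W (go to 9, an L position)
n=13: L (sole option 12(W) is W)
n=14: W (go to 7, an L position)
n=15: L (options 10(W), 12(W), 14(W) are all W)
n=16: W (go to 15, an L position)
n=17: L (sole option 16(W) is W)
n=18: W (go to 9, an L position)
n=19: L (sole option 18(W) is W)
n=20: W (go to 15, an L position)
n=21: L (options 14(W), 18(W), 20(W) are all W)
n=22: W (go to 11, an L position)
n=23: L (sole option 22(W) is W)
n=24: W (go to 21, an L position)
n=25: L (options 20(W), 24(W) are all W)
n=26: W (go to 13, an L position)
n=27: L (options 18(W), 24(W), 26(W) are all W)
n=28: W (go to 21, an L position)
n=29: L (sole option 28(W) is W)
n=30: W (go to 15, an L position)
n=31: L (sole option 30(W) is W)
n=32: W (go to 31, an L position)
n=33: L (options 22(W), 30(W), 32(W) are all W)
n=34: W (go to 17, an L position)
From 34 Player 1 can move to 17, reaching an L position.

Player 1 wins.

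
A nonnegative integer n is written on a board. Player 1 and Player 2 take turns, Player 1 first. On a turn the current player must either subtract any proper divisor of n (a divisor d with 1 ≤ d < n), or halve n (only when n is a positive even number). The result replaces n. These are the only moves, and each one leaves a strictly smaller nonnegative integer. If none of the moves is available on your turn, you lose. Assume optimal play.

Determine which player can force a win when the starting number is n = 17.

Positions with no move are L. A position that does have a move is losing for the player to move precisely when every available move leads to a winning position for the opponent. Fill in the labels:
n=0: no move → L
n=1: no move → L
n=2: reaches L-position 1 → W
n=3: only reaches 2(W), which is W → L
n=4: reaches L-position 3 → W
n=5: only reaches 4(W), which is W → L
n=6: reaches L-position 3 → W
n=7: only reaches 6(W), which is W → L
n=8: reaches L-position 7 → W
n=9: only reaches 6(W), 8(W), all W → L
n=10: reaches L-position 5 → W
n=11: only reaches 10(W), which is W → L
n=12: reaches L-position 9 → W
n=13: only reaches 12(W), which is W → L
n=14: reaches L-position 7 → W
n=15: only reaches 10(W), 12(W), 14(W), all W → L
n=16: reaches L-position 15 → W
n=17: only reaches 16(W), which is W → L
Every move from 17 reaches a W position, so the mover loses.

Player 2 wins.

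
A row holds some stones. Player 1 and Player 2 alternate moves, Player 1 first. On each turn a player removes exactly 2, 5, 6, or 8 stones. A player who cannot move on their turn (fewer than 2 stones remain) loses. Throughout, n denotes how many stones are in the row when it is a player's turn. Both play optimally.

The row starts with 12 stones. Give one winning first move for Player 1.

Remove 8, leaving 4.

Positions with no move are L. A position that does have a move is losing for the player to move precisely when every available move leads to a winning position for the opponent. Fill in the labels:
n=0: no move → L
n=1: no move → L
n=2: W (go to 0, an L position)
n=3: W (go to 1, an L position)
n=4: L (sole option 2(W) is W)
n=5: W (go to 0, an L position)
n=6: W (go to 4, an L position)
n=7: W (go to 1, an L position)
n=8: W (go to 0, an L position)
n=9: W (go to 4, an L position)
n=10: W (go to 4, an L position)
n=11: L (options 9(W), 6(W), 5(W), 3(W) are all W)
n=12: W (go to 4, an L position)
From 12, the L positions reachable in one move are: 4.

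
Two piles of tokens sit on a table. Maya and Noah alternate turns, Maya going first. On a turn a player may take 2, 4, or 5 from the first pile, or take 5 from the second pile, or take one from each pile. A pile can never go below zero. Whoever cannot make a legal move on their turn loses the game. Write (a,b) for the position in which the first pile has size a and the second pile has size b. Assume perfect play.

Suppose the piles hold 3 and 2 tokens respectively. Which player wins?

Noah wins.

Classify positions by backward induction: terminal positions (no move available) are L. From any other position, the mover wins iff some move reaches an L.
No move ever increases a pile, so every position that can arise here has a ≤ 3 and b ≤ 2; it is enough to label the cells with 0 ≤ a ≤ 3 and 0 ≤ b ≤ 2.
Every move lowers a or b (never raises either), so fill the grid row by row in increasing a, and left to right within a row: each cell's successors are then already labelled.
      b=0  b=1  b=2
a=0:    L    L    L
a=1:    L    W    W
a=2:    W    W    W
a=3:    W    L    L
Cells with no legal move (terminal, hence L): (0,0), (0,1), (0,2), (1,0).
The remaining L cells, each justified by listing all of its moves:
(3,1): only reaches (1,1)(W), (2,0)(W), all W → L
(3,2): only reaches (1,2)(W), (2,1)(W), all W → L
Every other cell has at least one move into one of the L cells above, so it is W.
Every move from (3,2) reaches a W position, so the mover loses.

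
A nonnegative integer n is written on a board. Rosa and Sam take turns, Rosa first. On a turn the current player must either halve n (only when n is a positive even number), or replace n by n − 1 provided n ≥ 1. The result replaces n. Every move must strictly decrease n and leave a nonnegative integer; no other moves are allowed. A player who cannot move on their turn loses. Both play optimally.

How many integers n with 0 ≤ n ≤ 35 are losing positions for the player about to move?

Build the W/L table. Terminal = L. A non-terminal position is W if it has a move to some L; otherwise it is L.
n=0: no move → L
n=1: W (go to 0, an L position)
n=2: L (sole option 1(W) is W)
n=3: W (go to 2, an L position)
n=4: W (go to 2, an L position)
n=5: L (sole option 4(W) is W)
n=6: W (go to 5, an L position)
n=7: L (sole option 6(W) is W)
n=8: W (go to 7, an L position)
n=9: L (sole option 8(W) is W)
n=10: W (go to 5, an L position)
n=11: L (sole option 10(W) is W)
n=12: W (go to 11, an L position)
n=13: L (sole option 12(W) is W)
n=14: W (go to 7, an L position)
n=15: L (sole option 14(W) is W)
n=16: W (go to 15, an L position)
n=17: L (sole option 16(W) is W)
n=18: W (go to 9, an L position)
n=19: L (sole option 18(W) is W)
n=20: W (go to 19, an L position)
n=21: L (sole option 20(W) is W)
n=22: W (go to 11, an L position)
n=23: L (sole option 22(W) is W)
n=24: W (go to 23, an L position)
n=25: L (sole option 24(W) is W)
n=26: W (go to 13, an L position)
n=27: L (sole option 26(W) is W)
n=28: W (go to 27, an L position)
n=29: L (sole option 28(W) is W)
n=30: W (go to 15, an L position)
n=31: L (sole option 30(W) is W)
n=32: W (go to 31, an L position)
n=33: L (sole option 32(W) is W)
n=34: W (go to 17, an L position)
n=35: L (sole option 34(W) is W)
L entries with 0 ≤ n ≤ 35: n = 0, 2, 5, 7, 9, 11, 13, 15, 17, 19, 21, 23, 25, 27, 29, 31, 33, 35; that makes 18.

18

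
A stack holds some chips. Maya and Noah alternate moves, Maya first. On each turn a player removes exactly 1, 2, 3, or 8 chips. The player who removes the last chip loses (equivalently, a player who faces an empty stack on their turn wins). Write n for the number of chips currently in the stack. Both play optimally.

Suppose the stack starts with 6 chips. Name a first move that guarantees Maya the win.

Remove 1, leaving 5.

Classify positions by backward induction: terminal positions (no move available) are W. From any other position, the mover wins iff some move reaches an L.
n=0: no move; the opponent has just taken the last chip and therefore loses → W
n=1: L (sole option 0(W) is W)
n=2: W (go to 1, an L position)
n=3: W (go to 1, an L position)
n=4: W (go to 1, an L position)
n=5: L (options 4(W), 3(W), 2(W) are all W)
n=6: W (go to 5, an L position)
From 6, the L positions reachable in one move are: 5.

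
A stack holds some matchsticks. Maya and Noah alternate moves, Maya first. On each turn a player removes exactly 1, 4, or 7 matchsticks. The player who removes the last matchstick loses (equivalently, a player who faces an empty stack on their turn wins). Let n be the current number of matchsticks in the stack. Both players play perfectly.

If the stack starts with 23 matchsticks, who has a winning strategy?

Maya wins.

Compute win/loss labels from the base case upward. A position with no move is W. Any other position is W if it can reach an L in one move, else L.
n=0: no move; the opponent has just taken the last matchstick and therefore loses → W
n=1: L (sole option 0(W) is W)
n=2: W (go to 1, an L position)
n=3: L (sole option 2(W) is W)
n=4: W (go to 3, an L position)
n=5: W (go to 1, an L position)
n=6: L (options 5(W), 2(W) are all W)
n=7: W (go to 6, an L position)
n=8: W (go to 1, an L position)
n=9: L (options 8(W), 5(W), 2(W) are all W)
n=10: W (go to 9, an L position)
n=11: L (options 10(W), 7(W), 4(W) are all W)
n=12: W (go to 11, an L position)
n=13: W (go to 9, an L position)
n=14: L (options 13(W), 10(W), 7(W) are all W)
n=15: W (go to 14, an L position)
n=16: W (go to 9, an L position)
n=17: L (options 16(W), 13(W), 10(W) are all W)
n=18: W (go to 17, an L position)
n=19: L (options 18(W), 15(W), 12(W) are all W)
n=20: W (go to 19, an L position)
n=21: W (go to 17, an L position)
n=22: L (options 21(W), 18(W), 15(W) are all W)
n=23: W (go to 22, an L position)
From 23 Maya can remove 1, leaving 22, reaching an L position.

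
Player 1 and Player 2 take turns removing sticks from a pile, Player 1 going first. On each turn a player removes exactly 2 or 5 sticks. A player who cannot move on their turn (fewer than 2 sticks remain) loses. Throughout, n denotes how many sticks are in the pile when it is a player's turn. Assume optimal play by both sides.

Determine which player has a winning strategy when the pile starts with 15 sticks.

Player 2 wins.

Compute win/loss labels from the base case upward. A position with no move is L. Any other position is W if it can reach an L in one move, else L.
n=0: no move → L
n=1: no move → L
n=2: reaches L-position 0 → W
n=3: reaches L-position 1 → W
n=4: only reaches 2(W), which is W → L
n=5: reaches L-position 0 → W
n=6: reaches L-position 4 → W
n=7: only reaches 5(W), 2(W), all W → L
n=8: only reaches 6(W), 3(W), all W → L
n=9: reaches L-position 7 → W
n=10: reaches L-position 8 → W
n=11: only reaches 9(W), 6(W), all W → L
n=12: reaches L-position 7 → W
n=13: reaches L-position 11 → W
n=14: only reaches 12(W), 9(W), all W → L
n=15: only reaches 13(W), 10(W), all W → L
The starting position 15 is L: whatever Player 1 does, the opponent receives a W position.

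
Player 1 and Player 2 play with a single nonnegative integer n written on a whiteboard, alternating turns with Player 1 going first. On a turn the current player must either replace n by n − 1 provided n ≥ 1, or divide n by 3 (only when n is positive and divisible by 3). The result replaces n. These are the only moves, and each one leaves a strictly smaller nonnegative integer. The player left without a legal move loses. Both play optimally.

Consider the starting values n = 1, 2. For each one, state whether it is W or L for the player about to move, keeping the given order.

1: W, 2: L

Work bottom-up. With no move the player to move loses. Otherwise the position is W if at least one move leads to an L position for the opponent, and L if every move leads to a W.
n=0: no move → L
n=1: reaches L-position 0 → W
n=2: only reaches 1(W), which is W → L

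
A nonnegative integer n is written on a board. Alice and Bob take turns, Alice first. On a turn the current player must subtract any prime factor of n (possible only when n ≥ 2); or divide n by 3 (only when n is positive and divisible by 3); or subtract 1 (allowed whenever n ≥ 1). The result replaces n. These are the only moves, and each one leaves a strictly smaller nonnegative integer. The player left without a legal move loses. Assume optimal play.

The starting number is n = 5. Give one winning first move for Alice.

Move to 0.

Label each position W (a win for the player to move) or L (a loss). A position with no legal move is L; any other position is W exactly when some move reaches an L, and L when every move reaches a W.
n=0: no move → L
n=1: W (go to 0, an L position)
n=2: W (go to 0, an L position)
n=3: W (go to 0, an L position)
n=4: L (options 2(W), 3(W) are all W)
n=5: W (go to 0, an L position)
From 5, the L positions reachable in one move are: 0, 4. Any move reaching one of these is winning.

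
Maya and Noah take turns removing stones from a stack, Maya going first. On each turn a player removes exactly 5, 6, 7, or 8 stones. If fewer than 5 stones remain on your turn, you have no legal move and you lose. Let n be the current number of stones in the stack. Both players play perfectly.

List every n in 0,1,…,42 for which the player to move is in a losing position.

Label each position W (a win for the player to move) or L (a loss). A position with no legal move is L; any other position is W exactly when some move reaches an L, and L when every move reaches a W.
n=0: no move → L
n=1: no move → L
n=2: no move → L
n=3: no move → L
n=4: no move → L
n=5: can move to 0, which is L ⇒ W
n=6: can move to 1, which is L ⇒ W
n=7: can move to 2, which is L ⇒ W
n=8: can move to 3, which is L ⇒ W
n=9: can move to 4, which is L ⇒ W
n=10: can move to 4, which is L ⇒ W
n=11: can move to 4, which is L ⇒ W
n=12: can move to 4, which is L ⇒ W
n=13: moves to 8(W), 7(W), 6(W), 5(W); every one is W ⇒ L
n=14: moves to 9(W), 8(W), 7(W), 6(W); every one is W ⇒ L
n=15: moves to 10(W), 9(W), 8(W), 7(W); every one is W ⇒ L
n=16: moves to 11(W), 10(W), 9(W), 8(W); every one is W ⇒ L
n=17: moves to 12(W), 11(W), 10(W), 9(W); every one is W ⇒ L
n=18: can move to 13, which is L ⇒ W
n=19: can move to 14, which is L ⇒ W
n=20: can move to 15, which is L ⇒ W
n=21: can move to 16, which is L ⇒ W
n=22: can move to 17, which is L ⇒ W
n=23: can move to 17, which is L ⇒ W
n=24: can move to 17, which is L ⇒ W
n=25: can move to 17, which is L ⇒ W
n=26: moves to 21(W), 20(W), 19(W), 18(W); every one is W ⇒ L
n=27: moves to 22(W), 21(W), 20(W), 19(W); every one is W ⇒ L
n=28: moves to 23(W), 22(W), 21(W), 20(W); every one is W ⇒ L
n=29: moves to 24(W), 23(W), 22(W), 21(W); every one is W ⇒ L
n=30: moves to 25(W), 24(W), 23(W), 22(W); every one is W ⇒ L
n=31: can move to 26, which is L ⇒ W
n=32: can move to 27, which is L ⇒ W
n=33: can move to 28, which is L ⇒ W
n=34: can move to 29, which is L ⇒ W
n=35: can move to 30, which is L ⇒ W
n=36: can move to 30, which is L ⇒ W
n=37: can move to 30, which is L ⇒ W
n=38: can move to 30, which is L ⇒ W
n=39: moves to 34(W), 33(W), 32(W), 31(W); every one is W ⇒ L
n=40: moves to 35(W), 34(W), 33(W), 32(W); every one is W ⇒ L
n=41: moves to 36(W), 35(W), 34(W), 33(W); every one is W ⇒ L
n=42: moves to 37(W), 36(W), 35(W), 34(W); every one is W ⇒ L
The losing starting values of n are exactly the entries labelled L in this table (19 of them).

0, 1, 2, 3, 4, 13, 14, 15, 16, 17, 26, 27, 28, 29, 30, 39, 40, 41, 42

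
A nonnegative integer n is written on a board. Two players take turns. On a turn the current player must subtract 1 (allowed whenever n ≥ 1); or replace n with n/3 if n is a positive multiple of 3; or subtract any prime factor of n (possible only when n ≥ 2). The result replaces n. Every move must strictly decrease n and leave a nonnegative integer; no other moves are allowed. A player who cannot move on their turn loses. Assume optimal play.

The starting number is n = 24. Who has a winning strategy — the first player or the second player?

The first player wins.

Work bottom-up. With no move the player to move loses. Otherwise the position is W if at least one move leads to an L position for the opponent, and L if every move leads to a W.
n=0: no move → L
n=1: →0(L), so W
n=2: →0(L), so W
n=3: →0(L), so W
n=4: →2(W), 3(W) — all W, so L
n=5: →0(L), so W
n=6: →4(L), so W
n=7: →0(L), so W
n=8: →6(W), 7(W) — all W, so L
n=9: →8(L), so W
n=10: →8(L), so W
n=11: →0(L), so W
n=12: →4(L), so W
n=13: →0(L), so W
n=14: →7(W), 12(W), 13(W) — all W, so L
n=15: →14(L), so W
n=16: →14(L), so W
n=17: →0(L), so W
n=18: →6(W), 15(W), 16(W), 17(W) — all W, so L
n=19: →0(L), so W
n=20: →18(L), so W
n=21: →14(L), so W
n=22: →11(W), 20(W), 21(W) — all W, so L
n=23: →0(L), so W
n=24: →8(L), so W
From 24 the player to move can move to 8, reaching an L position.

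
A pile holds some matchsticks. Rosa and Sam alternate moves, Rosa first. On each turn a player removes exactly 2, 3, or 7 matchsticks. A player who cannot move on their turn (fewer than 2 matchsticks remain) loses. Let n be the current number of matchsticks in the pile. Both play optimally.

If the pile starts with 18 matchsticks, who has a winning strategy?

Work bottom-up. With no move the player to move loses. Otherwise the position is W if at least one move leads to an L position for the opponent, and L if every move leads to a W.
n=0: no move → L
n=1: no move → L
n=2: W (go to 0, an L position)
n=3: W (go to 1, an L position)
n=4: W (go to 1, an L position)
n=5: L (options 3(W), 2(W) are all W)
n=6: L (options 4(W), 3(W) are all W)
n=7: W (go to 5, an L position)
n=8: W (go to 6, an L position)
n=9: W (go to 6, an L position)
n=10: L (options 8(W), 7(W), 3(W) are all W)
n=11: L (options 9(W), 8(W), 4(W) are all W)
n=12: W (go to 10, an L position)
n=13: W (go to 11, an L position)
n=14: W (go to 11, an L position)
n=15: L (options 13(W), 12(W), 8(W) are all W)
n=16: L (options 14(W), 13(W), 9(W) are all W)
n=17: W (go to 15, an L position)
n=18: W (go to 16, an L position)
From 18 Rosa can remove 2, leaving 16, reaching an L position.

Rosa wins.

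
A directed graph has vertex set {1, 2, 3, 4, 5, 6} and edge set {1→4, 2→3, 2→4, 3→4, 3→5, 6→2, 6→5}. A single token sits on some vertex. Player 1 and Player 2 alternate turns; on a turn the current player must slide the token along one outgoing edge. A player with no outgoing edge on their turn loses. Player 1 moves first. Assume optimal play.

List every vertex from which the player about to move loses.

4, 5

Work bottom-up. With no move the player to move loses. Otherwise the position is W if at least one move leads to an L position for the opponent, and L if every move leads to a W.
Every edge goes from a vertex to one that appears earlier in the order 4, 5, 3, 2, 1, 6, so processing vertices in that order labels each vertex after all of its successors.
4: no outgoing edge → L
5: no outgoing edge → L
3: reaches L-position 5 → W
2: reaches L-position 4 → W
1: reaches L-position 4 → W
6: reaches L-position 5 → W
The losing starting vertices are exactly the entries labelled L in this table (2 of them).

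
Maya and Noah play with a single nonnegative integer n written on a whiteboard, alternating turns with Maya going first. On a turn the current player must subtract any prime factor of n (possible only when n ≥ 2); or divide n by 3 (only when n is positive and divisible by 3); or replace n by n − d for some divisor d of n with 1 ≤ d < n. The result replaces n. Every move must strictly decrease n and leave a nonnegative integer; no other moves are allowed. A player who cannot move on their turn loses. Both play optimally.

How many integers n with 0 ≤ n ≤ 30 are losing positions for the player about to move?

Label each position W (a win for the player to move) or L (a loss). A position with no legal move is L; any other position is W exactly when some move reaches an L, and L when every move reaches a W.
n=0: no move → L
n=1: no move → L
n=2: W (go to 0, an L position)
n=3: W (go to 0, an L position)
n=4: L (options 2(W), 3(W) are all W)
n=5: W (go to 0, an L position)
n=6: W (go to 4, an L position)
n=7: W (go to 0, an L position)
n=8: W (go to 4, an L position)
n=9: L (options 3(W), 6(W), 8(W) are all W)
n=10: W (go to 9, an L position)
n=11: W (go to 0, an L position)
n=12: W (go to 4, an L position)
n=13: W (go to 0, an L position)
n=14: L (options 7(W), 12(W), 13(W) are all W)
n=15: W (go to 14, an L position)
n=16: W (go to 14, an L position)
n=17: W (go to 0, an L position)
n=18: W (go to 9, an L position)
n=19: W (go to 0, an L position)
n=20: L (options 10(W), 15(W), 16(W), 18(W), 19(W) are all W)
n=21: W (go to 14, an L position)
n=22: W (go to 20, an L position)
n=23: W (go to 0, an L position)
n=24: W (go to 20, an L position)
n=25: W (go to 20, an L position)
n=26: L (options 13(W), 24(W), 25(W) are all W)
n=27: W (go to 9, an L position)
n=28: W (go to 14, an L position)
n=29: W (go to 0, an L position)
n=30: W (go to 20, an L position)
L entries with 0 ≤ n ≤ 30: n = 0, 1, 4, 9, 14, 20, 26; that makes 7.

7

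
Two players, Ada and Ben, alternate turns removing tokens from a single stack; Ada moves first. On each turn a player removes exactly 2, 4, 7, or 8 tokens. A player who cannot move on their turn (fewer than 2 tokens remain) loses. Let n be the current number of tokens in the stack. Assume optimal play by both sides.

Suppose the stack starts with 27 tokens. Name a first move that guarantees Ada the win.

Remove 4, leaving 23.

Work bottom-up. With no move the player to move loses. Otherwise the position is W if at least one move leads to an L position for the opponent, and L if every move leads to a W.
n=0: no move → L
n=1: no move → L
n=2: can move to 0, which is L ⇒ W
n=3: can move to 1, which is L ⇒ W
n=4: can move to 0, which is L ⇒ W
n=5: can move to 1, which is L ⇒ W
n=6: moves to 4(W), 2(W); every one is W ⇒ L
n=7: can move to 0, which is L ⇒ W
n=8: can move to 6, which is L ⇒ W
n=9: can move to 1, which is L ⇒ W
n=10: can move to 6, which is L ⇒ W
n=11: moves to 9(W), 7(W), 4(W), 3(W); every one is W ⇒ L
n=12: moves to 10(W), 8(W), 5(W), 4(W); every one is W ⇒ L
n=13: can move to 11, which is L ⇒ W
n=14: can move to 12, which is L ⇒ W
n=15: can move to 11, which is L ⇒ W
n=16: can move to 12, which is L ⇒ W
n=17: moves to 15(W), 13(W), 10(W), 9(W); every one is W ⇒ L
n=18: can move to 11, which is L ⇒ W
n=19: can move to 17, which is L ⇒ W
n=20: can move to 12, which is L ⇒ W
n=21: can move to 17, which is L ⇒ W
n=22: moves to 20(W), 18(W), 15(W), 14(W); every one is W ⇒ L
n=23: moves to 21(W), 19(W), 16(W), 15(W); every one is W ⇒ L
n=24: can move to 22, which is L ⇒ W
n=25: can move to 23, which is L ⇒ W
n=26: can move to 22, which is L ⇒ W
n=27: can move to 23, which is L ⇒ W
From 27, the L positions reachable in one move are: 23.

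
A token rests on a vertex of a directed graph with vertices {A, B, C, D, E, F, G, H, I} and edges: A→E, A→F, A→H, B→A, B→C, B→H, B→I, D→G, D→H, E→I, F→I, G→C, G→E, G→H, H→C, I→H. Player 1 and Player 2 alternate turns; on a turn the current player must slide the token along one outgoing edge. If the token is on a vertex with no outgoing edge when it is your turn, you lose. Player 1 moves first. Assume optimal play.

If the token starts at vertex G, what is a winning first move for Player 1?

Move to C.

Use the standard recursion: the mover loses at a terminal position; elsewhere, the mover wins exactly when some move hands the opponent an L position.
Every edge goes from a vertex to one that appears earlier in the order C, H, I, F, E, G, D, A, B, so processing vertices in that order labels each vertex after all of its successors.
C: no outgoing edge → L
H: reaches L-position C → W
I: only reaches H(W), which is W → L
F: reaches L-position I → W
E: reaches L-position I → W
G: reaches L-position C → W
D: only reaches G(W), H(W), all W → L
A: only reaches E(W), F(W), H(W), all W → L
B: reaches L-position A → W
From G, the L positions reachable in one move are: C.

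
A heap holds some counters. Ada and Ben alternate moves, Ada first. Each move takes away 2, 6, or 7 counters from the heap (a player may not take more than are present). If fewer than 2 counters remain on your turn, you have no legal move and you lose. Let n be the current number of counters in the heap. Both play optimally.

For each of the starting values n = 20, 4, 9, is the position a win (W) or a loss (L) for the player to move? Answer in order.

20: W, 4: L, 9: L

Classify positions by backward induction: terminal positions (no move available) are L. From any other position, the mover wins iff some move reaches an L.
n=0: no move → L
n=1: no move → L
n=2: can move to 0, which is L ⇒ W
n=3: can move to 1, which is L ⇒ W
n=4: the only move is to 2(W), a W ⇒ L
n=5: the only move is to 3(W), a W ⇒ L
n=6: can move to 4, which is L ⇒ W
n=7: can move to 5, which is L ⇒ W
n=8: can move to 1, which is L ⇒ W
n=9: moves to 7(W), 3(W), 2(W); every one is W ⇒ L
n=10: can move to 4, which is L ⇒ W
n=11: can move to 9, which is L ⇒ W
n=12: can move to 5, which is L ⇒ W
n=13: moves to 11(W), 7(W), 6(W); every one is W ⇒ L
n=14: moves to 12(W), 8(W), 7(W); every one is W ⇒ L
n=15: can move to 13, which is L ⇒ W
n=16: can move to 14, which is L ⇒ W
n=17: moves to 15(W), 11(W), 10(W); every one is W ⇒ L
n=18: moves to 16(W), 12(W), 11(W); every one is W ⇒ L
n=19: can move to 17, which is L ⇒ W
n=20: can move to 18, which is L ⇒ W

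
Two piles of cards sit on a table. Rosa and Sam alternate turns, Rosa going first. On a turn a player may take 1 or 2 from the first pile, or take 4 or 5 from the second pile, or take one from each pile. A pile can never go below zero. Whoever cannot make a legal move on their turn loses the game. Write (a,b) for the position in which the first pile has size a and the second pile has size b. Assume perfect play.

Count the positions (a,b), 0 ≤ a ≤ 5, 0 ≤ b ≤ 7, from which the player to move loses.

16

Classify positions by backward induction: terminal positions (no move available) are L. From any other position, the mover wins iff some move reaches an L.
Every move lowers a or b (never raises either), so fill the grid row by row in increasing a, and left to right within a row: each cell's successors are then already labelled.
      b=0  b=1  b=2  b=3  b=4  b=5  b=6  b=7
a=0:    L    L    L    L    W    W    W    W
a=1:    W    W    W    W    W    L    L    L
a=2:    W    W    W    W    L    W    W    W
a=3:    L    L    L    L    W    W    W    W
a=4:    W    W    W    W    W    L    L    L
a=5:    W    W    W    W    L    W    W    W
Cells with no legal move (terminal, hence L): (0,0), (0,1), (0,2), (0,3).
The remaining L cells, each justified by listing all of its moves:
(1,5): moves to (0,5)(W), (1,1)(W), (1,0)(W), (0,4)(W); every one is W ⇒ L
(1,6): moves to (0,6)(W), (1,2)(W), (1,1)(W), (0,5)(W); every one is W ⇒ L
(1,7): moves to (0,7)(W), (1,3)(W), (1,2)(W), (0,6)(W); every one is W ⇒ L
(2,4): moves to (1,4)(W), (0,4)(W), (2,0)(W), (1,3)(W); every one is W ⇒ L
(3,0): moves to (2,0)(W), (1,0)(W); every one is W ⇒ L
(3,1): moves to (2,1)(W), (1,1)(W), (2,0)(W); every one is W ⇒ L
(3,2): moves to (2,2)(W), (1,2)(W), (2,1)(W); every one is W ⇒ L
(3,3): moves to (2,3)(W), (1,3)(W), (2,2)(W); every one is W ⇒ L
(4,5): moves to (3,5)(W), (2,5)(W), (4,1)(W), (4,0)(W), (3,4)(W); every one is W ⇒ L
(4,6): moves to (3,6)(W), (2,6)(W), (4,2)(W), (4,1)(W), (3,5)(W); every one is W ⇒ L
(4,7): moves to (3,7)(W), (2,7)(W), (4,3)(W), (4,2)(W), (3,6)(W); every one is W ⇒ L
(5,4): moves to (4,4)(W), (3,4)(W), (5,0)(W), (4,3)(W); every one is W ⇒ L
Every other cell has at least one move into one of the L cells above, so it is W.
L cells per row: a=0: 4, a=1: 3, a=2: 1, a=3: 4, a=4: 3, a=5: 1; total 16.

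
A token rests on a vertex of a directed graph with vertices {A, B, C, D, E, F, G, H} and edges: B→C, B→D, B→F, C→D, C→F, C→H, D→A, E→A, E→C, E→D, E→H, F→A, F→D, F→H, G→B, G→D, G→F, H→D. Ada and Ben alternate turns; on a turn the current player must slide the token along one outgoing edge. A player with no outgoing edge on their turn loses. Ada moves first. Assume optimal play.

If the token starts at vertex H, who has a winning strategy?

Ben wins.

Classify positions by backward induction: terminal positions (no move available) are L. From any other position, the mover wins iff some move reaches an L.
Every edge goes from a vertex to one that appears earlier in the order A, D, H, F, C, B, G, E, so processing vertices in that order labels each vertex after all of its successors.
A: no outgoing edge → L
D: can move to A, which is L ⇒ W
H: the only move is to D(W), a W ⇒ L
F: can move to H, which is L ⇒ W
C: can move to H, which is L ⇒ W
B: moves to C(W), F(W), D(W); every one is W ⇒ L
G: can move to B, which is L ⇒ W
E: can move to H, which is L ⇒ W
The starting position H is L: whatever Ada does, the opponent receives a W position.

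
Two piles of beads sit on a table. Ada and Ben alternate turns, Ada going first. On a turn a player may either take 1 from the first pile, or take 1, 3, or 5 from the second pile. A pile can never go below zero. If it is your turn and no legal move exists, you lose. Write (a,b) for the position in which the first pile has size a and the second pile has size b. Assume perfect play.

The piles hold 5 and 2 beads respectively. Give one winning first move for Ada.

Move to (4,2).

Positions with no move are L. A position that does have a move is losing for the player to move precisely when every available move leads to a winning position for the opponent. Fill in the labels:
No move ever increases a pile, so every position that can arise here has a ≤ 5 and b ≤ 2; it is enough to label the cells with 0 ≤ a ≤ 5 and 0 ≤ b ≤ 2.
Every move lowers a or b (never raises either), so fill the grid row by row in increasing a, and left to right within a row: each cell's successors are then already labelled.
      b=0  b=1  b=2
a=0:    L    W    L
a=1:    W    L    W
a=2:    L    W    L
a=3:    W    L    W
a=4:    L    W    L
a=5:    W    L    W
Cells with no legal move (terminal, hence L): (0,0).
The remaining L cells, each justified by listing all of its moves:
(0,2): the only move is to (0,1)(W), a W ⇒ L
(1,1): moves to (0,1)(W), (1,0)(W); every one is W ⇒ L
(2,0): the only move is to (1,0)(W), a W ⇒ L
(2,2): moves to (1,2)(W), (2,1)(W); every one is W ⇒ L
(3,1): moves to (2,1)(W), (3,0)(W); every one is W ⇒ L
(4,0): the only move is to (3,0)(W), a W ⇒ L
(4,2): moves to (3,2)(W), (4,1)(W); every one is W ⇒ L
(5,1): moves to (4,1)(W), (5,0)(W); every one is W ⇒ L
Every other cell has at least one move into one of the L cells above, so it is W.
From (5,2), the L positions reachable in one move are: (4,2), (5,1). Any move reaching one of these is winning.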